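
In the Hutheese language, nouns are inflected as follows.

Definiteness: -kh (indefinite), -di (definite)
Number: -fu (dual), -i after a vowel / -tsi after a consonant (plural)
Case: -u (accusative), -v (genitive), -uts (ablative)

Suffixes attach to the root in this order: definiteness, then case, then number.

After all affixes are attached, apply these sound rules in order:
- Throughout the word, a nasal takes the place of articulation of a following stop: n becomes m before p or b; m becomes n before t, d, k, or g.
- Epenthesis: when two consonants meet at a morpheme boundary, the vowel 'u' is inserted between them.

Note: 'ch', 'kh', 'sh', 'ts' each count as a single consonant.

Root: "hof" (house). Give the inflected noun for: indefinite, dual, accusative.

hofukhufu

Attach definiteness indefinite -kh → hofkh.
Attach case accusative -u → hofkhu.
Attach number dual -fu → hofkhufu.
Nasal assimilation: no change.
Apply epenthesis: hofkhufu → hofukhufu.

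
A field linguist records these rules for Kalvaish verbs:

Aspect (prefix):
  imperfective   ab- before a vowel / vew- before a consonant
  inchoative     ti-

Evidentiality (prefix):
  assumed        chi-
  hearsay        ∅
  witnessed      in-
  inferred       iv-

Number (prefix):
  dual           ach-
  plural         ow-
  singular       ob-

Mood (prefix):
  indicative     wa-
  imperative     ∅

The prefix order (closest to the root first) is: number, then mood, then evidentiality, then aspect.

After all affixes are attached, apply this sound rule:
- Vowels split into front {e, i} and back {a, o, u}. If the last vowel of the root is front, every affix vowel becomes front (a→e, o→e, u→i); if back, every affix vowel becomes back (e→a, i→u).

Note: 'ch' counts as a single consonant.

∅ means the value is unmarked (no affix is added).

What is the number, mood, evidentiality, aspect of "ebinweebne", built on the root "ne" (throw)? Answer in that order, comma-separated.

Segment: ab-in-wa-ob-ne.
number: ob- → singular.
mood: wa- → indicative.
evidentiality: in- → witnessed.
aspect: ab/vew- → imperfective.

singular, indicative, witnessed, imperfective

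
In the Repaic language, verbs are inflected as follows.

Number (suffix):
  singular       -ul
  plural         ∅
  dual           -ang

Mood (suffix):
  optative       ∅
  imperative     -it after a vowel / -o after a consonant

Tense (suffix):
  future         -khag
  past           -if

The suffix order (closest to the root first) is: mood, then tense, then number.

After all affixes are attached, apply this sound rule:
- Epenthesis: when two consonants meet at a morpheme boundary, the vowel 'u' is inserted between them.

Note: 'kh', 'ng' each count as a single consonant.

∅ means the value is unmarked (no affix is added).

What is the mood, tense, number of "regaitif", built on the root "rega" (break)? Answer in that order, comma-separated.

Segment: rega-it-if.
mood: -it/o → imperative.
tense: -if → past.
number: ∅ → plural.

imperative, past, plural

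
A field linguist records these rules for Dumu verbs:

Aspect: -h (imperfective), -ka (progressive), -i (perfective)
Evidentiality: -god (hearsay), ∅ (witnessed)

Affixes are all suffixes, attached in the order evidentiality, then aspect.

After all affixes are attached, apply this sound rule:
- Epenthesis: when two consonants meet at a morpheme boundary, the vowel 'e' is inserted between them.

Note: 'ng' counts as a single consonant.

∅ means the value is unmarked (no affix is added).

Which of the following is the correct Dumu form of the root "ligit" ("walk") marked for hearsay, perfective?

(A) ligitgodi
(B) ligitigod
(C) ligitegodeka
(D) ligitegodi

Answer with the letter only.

Attach evidentiality hearsay -god → ligitgod.
Attach aspect perfective -i → ligitgodi.
Apply epenthesis: ligitgodi → ligitegodi.
So the correct form is ligitegodi, option (D).
(A) ligitgodi is wrong: it fails to apply the sound rule(s).
(B) ligitigod is wrong: it has the affixes in the wrong order.
(C) ligitegodeka is wrong: it uses progressive instead of perfective for aspect.

D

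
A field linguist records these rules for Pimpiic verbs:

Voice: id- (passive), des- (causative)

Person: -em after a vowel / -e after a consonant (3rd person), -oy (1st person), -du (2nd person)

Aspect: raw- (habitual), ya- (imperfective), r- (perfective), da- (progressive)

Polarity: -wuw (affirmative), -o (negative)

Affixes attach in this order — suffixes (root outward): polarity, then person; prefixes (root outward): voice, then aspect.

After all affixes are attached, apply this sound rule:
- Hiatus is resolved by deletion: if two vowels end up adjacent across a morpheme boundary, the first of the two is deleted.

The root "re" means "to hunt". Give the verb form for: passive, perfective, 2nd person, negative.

Attach polarity negative -o → reo.
Attach voice passive id- → idreo.
Attach aspect perfective r- → ridreo.
Attach person 2nd person -du → ridreodu.
Apply vowel deletion: ridreodu → ridrodu.

ridrodu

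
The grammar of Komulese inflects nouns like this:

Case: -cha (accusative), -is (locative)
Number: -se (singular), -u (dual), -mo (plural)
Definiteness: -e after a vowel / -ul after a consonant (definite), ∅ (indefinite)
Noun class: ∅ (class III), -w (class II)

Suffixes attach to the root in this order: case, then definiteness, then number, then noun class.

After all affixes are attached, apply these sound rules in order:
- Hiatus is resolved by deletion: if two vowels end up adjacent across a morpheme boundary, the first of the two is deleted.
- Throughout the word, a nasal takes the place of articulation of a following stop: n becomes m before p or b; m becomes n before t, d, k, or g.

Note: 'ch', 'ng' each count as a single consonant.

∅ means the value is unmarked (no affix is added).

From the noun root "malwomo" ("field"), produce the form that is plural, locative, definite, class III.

malwomisulmo

Attach case locative -is → malwomois.
Attach definiteness definite -ul (after consonant 's') → malwomoisul.
Attach number plural -mo → malwomoisulmo.
noun class = class III: zero marking, form stays malwomoisulmo.
Apply vowel deletion: malwomoisulmo → malwomisulmo.
Nasal assimilation: no change.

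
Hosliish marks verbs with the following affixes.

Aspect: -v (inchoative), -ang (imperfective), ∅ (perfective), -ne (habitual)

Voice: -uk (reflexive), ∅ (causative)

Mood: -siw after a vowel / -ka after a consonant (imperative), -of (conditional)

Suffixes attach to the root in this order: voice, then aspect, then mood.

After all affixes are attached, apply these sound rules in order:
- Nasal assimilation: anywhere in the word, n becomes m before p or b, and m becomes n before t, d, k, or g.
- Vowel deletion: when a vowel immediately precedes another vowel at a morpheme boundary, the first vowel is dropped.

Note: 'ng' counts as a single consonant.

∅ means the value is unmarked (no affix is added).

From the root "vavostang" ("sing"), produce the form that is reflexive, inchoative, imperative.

vavostangukvka

Attach voice reflexive -uk → vavostanguk.
Attach aspect inchoative -v → vavostangukv.
Attach mood imperative -ka (after consonant 'v') → vavostangukvka.
Nasal assimilation: no change.
Vowel deletion: no change.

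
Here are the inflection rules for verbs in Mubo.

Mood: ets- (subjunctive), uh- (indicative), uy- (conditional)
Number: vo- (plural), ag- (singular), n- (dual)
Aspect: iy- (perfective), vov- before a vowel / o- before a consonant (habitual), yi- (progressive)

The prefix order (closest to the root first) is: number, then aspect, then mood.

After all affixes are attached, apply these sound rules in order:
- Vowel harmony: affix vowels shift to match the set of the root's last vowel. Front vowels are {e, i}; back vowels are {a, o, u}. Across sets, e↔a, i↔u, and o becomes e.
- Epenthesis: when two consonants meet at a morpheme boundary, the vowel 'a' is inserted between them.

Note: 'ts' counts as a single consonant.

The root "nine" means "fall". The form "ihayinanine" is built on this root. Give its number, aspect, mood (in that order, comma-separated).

dual, progressive, indicative

Segment: uh-yi-n-nine.
number: n- → dual.
aspect: yi- → progressive.
mood: uh- → indicative.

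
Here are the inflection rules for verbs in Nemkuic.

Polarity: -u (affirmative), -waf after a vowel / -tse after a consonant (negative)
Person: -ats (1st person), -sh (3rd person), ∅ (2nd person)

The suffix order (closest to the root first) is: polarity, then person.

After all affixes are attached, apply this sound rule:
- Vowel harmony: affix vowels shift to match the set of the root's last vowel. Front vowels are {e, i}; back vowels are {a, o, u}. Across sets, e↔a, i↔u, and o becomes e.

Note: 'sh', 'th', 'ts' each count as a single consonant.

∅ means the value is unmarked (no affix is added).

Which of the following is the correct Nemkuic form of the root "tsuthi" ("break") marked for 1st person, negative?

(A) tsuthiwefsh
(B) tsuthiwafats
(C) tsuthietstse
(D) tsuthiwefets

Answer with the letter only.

D

Attach polarity negative -waf (after vowel 'i') → tsuthiwaf.
Attach person 1st person -ats → tsuthiwafats.
Apply vowel harmony: tsuthiwafats → tsuthiwefets.
So the correct form is tsuthiwefets, option (D).
(B) tsuthiwafats is wrong: it fails to apply the sound rule(s).
(C) tsuthietstse is wrong: it has the affixes in the wrong order.
(A) tsuthiwefsh is wrong: it uses 3rd person instead of 1st person for person.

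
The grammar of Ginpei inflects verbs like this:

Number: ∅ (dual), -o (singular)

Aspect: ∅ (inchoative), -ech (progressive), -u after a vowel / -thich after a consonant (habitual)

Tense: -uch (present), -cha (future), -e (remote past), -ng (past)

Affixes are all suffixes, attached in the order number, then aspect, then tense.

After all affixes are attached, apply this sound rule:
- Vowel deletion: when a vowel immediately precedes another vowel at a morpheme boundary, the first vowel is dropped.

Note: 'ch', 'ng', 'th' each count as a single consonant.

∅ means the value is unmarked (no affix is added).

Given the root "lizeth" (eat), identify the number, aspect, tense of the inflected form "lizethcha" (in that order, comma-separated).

Segment: lizeth-cha.
number: ∅ → dual.
aspect: ∅ → inchoative.
tense: -cha → future.

dual, inchoative, future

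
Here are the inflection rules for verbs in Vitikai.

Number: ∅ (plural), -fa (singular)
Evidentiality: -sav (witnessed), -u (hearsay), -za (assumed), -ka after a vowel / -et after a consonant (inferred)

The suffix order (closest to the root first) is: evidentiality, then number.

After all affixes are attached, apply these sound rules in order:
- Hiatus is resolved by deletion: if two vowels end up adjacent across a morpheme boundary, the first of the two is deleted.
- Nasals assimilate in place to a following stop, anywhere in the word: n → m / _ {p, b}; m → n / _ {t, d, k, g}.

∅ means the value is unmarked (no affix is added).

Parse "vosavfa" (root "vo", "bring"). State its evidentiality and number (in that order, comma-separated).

Segment: vo-sav-fa.
evidentiality: -sav → witnessed.
number: -fa → singular.

witnessed, singular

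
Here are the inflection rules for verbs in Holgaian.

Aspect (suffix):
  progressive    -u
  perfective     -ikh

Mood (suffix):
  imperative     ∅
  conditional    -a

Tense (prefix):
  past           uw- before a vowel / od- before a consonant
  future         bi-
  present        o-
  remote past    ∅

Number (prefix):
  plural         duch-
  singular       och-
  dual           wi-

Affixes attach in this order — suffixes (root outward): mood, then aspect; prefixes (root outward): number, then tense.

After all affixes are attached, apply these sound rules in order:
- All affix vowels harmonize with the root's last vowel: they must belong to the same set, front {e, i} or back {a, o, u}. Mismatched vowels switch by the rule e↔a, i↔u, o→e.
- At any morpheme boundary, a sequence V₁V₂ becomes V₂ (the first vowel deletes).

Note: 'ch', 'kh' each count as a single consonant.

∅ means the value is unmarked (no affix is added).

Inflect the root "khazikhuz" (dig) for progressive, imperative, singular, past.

uwochkhazikhuzu

mood = imperative: zero marking, form stays khazikhuz.
Attach aspect progressive -u → khazikhuzu.
Attach number singular och- → ochkhazikhuzu.
Attach tense past uw- (before vowel 'o') → uwochkhazikhuzu.
Vowel harmony: no change.
Vowel deletion: no change.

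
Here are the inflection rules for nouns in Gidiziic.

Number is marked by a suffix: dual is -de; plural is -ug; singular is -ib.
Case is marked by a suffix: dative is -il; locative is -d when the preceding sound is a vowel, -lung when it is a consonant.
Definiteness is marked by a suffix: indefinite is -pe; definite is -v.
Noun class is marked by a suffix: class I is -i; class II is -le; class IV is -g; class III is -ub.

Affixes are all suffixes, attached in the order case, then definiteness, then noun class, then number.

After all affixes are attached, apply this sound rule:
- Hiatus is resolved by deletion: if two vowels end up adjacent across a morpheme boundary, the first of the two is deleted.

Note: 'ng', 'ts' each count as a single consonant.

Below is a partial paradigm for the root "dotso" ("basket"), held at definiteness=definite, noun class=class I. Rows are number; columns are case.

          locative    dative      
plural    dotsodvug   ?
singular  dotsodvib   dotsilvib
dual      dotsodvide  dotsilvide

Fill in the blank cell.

Attach case dative -il → dotsoil.
Attach definiteness definite -v → dotsoilv.
Attach noun class class I -i → dotsoilvi.
Attach number plural -ug → dotsoilviug.
Apply vowel deletion: dotsoilviug → dotsilvug.

dotsilvug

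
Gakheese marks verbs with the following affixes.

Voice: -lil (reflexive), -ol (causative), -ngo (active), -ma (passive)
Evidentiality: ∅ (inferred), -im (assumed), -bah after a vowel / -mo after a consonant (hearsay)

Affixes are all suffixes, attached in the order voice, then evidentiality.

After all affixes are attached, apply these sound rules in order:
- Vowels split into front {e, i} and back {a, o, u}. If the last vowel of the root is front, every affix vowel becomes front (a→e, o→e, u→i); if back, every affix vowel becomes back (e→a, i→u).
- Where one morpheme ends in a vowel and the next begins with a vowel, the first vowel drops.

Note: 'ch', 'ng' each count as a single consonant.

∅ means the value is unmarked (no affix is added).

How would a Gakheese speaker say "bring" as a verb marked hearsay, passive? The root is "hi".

Attach voice passive -ma → hima.
Attach evidentiality hearsay -bah (after vowel 'a') → himabah.
Apply vowel harmony: himabah → himebeh.
Vowel deletion: no change.

himebeh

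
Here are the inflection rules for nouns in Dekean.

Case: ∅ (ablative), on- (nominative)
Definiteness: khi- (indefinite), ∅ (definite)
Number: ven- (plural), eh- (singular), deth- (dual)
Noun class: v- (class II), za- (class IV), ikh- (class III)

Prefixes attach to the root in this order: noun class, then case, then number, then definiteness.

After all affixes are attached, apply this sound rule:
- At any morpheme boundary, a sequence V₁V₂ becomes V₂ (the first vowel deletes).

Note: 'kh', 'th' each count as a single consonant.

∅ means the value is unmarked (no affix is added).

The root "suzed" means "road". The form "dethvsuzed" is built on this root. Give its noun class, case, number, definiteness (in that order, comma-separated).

Segment: deth-v-suzed.
noun class: v- → class II.
case: ∅ → ablative.
number: deth- → dual.
definiteness: ∅ → definite.

class II, ablative, dual, definite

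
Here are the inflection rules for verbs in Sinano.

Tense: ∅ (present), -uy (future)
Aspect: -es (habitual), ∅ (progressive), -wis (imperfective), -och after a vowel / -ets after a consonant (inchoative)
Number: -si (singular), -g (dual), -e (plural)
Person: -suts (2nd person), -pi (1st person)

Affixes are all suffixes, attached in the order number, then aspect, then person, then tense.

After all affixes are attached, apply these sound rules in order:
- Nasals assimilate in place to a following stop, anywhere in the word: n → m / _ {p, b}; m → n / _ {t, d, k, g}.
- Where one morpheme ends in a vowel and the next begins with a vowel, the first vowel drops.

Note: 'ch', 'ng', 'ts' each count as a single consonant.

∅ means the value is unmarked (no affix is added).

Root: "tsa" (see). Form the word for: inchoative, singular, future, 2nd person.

Attach number singular -si → tsasi.
Attach aspect inchoative -och (after vowel 'i') → tsasioch.
Attach person 2nd person -suts → tsasiochsuts.
Attach tense future -uy → tsasiochsutsuy.
Nasal assimilation: no change.
Apply vowel deletion: tsasiochsutsuy → tsasochsutsuy.

tsasochsutsuy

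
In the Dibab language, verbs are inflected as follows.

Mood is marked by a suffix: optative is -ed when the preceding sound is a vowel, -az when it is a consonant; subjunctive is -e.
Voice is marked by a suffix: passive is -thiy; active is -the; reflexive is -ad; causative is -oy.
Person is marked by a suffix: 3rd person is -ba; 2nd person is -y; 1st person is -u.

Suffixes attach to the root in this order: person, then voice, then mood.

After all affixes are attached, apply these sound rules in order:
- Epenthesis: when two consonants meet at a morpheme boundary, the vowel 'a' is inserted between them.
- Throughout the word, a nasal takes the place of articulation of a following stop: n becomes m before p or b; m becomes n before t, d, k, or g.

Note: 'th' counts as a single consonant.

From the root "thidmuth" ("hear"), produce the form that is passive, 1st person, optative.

thidmuthuthiyaz

Attach person 1st person -u → thidmuthu.
Attach voice passive -thiy → thidmuthuthiy.
Attach mood optative -az (after consonant 'y') → thidmuthuthiyaz.
Epenthesis: no change.
Nasal assimilation: no change.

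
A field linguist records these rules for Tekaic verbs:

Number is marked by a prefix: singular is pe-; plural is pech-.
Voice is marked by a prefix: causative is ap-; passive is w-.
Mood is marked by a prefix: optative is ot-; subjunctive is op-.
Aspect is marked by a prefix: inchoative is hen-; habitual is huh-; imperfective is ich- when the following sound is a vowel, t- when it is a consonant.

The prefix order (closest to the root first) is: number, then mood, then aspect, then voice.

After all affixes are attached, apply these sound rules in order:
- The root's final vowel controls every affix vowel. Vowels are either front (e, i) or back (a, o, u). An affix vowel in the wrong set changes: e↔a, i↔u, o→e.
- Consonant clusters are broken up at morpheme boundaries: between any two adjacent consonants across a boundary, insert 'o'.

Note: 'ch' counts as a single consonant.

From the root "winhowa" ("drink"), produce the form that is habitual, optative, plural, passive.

wohuhotopachowinhowa

Attach number plural pech- → pechwinhowa.
Attach mood optative ot- → otpechwinhowa.
Attach aspect habitual huh- → huhotpechwinhowa.
Attach voice passive w- → whuhotpechwinhowa.
Apply vowel harmony: whuhotpechwinhowa → whuhotpachwinhowa.
Apply epenthesis: whuhotpachwinhowa → wohuhotopachowinhowa.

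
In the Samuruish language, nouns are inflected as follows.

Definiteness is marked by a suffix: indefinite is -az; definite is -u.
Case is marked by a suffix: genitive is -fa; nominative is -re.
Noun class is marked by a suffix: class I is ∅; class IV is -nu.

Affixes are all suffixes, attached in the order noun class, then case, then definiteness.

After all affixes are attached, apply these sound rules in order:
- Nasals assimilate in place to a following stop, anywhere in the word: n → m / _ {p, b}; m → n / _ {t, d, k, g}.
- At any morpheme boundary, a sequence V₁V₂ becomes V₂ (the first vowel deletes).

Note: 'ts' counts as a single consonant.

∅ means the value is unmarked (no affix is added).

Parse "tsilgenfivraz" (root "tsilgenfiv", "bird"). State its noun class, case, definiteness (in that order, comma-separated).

Segment: tsilgenfiv-re-az.
noun class: ∅ → class I.
case: -re → nominative.
definiteness: -az → indefinite.

class I, nominative, indefinite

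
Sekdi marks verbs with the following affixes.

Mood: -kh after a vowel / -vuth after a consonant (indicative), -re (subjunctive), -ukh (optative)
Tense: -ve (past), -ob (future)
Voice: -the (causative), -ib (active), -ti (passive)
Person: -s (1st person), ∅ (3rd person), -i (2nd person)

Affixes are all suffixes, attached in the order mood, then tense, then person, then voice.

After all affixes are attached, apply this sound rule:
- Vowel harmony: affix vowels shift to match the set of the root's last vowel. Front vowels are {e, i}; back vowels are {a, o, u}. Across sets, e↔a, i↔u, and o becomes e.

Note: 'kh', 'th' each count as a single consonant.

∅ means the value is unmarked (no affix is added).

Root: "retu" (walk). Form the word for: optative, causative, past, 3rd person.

Attach mood optative -ukh → retuukh.
Attach tense past -ve → retuukhve.
person = 3rd person: zero marking, form stays retuukhve.
Attach voice causative -the → retuukhvethe.
Apply vowel harmony: retuukhvethe → retuukhvatha.

retuukhvatha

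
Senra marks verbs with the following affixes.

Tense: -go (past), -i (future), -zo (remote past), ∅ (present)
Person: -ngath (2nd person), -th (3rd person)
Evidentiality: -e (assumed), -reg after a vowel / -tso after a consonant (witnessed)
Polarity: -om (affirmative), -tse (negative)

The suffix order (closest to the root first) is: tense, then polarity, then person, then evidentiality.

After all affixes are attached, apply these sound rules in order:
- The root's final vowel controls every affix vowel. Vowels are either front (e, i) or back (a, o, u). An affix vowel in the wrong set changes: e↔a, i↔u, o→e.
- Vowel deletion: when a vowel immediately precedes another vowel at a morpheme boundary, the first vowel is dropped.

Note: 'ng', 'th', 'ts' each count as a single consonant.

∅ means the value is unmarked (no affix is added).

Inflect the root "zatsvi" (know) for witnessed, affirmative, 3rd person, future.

Attach tense future -i → zatsvii.
Attach polarity affirmative -om → zatsviiom.
Attach person 3rd person -th → zatsviiomth.
Attach evidentiality witnessed -tso (after consonant 'th') → zatsviiomthtso.
Apply vowel harmony: zatsviiomthtso → zatsviiemthtse.
Apply vowel deletion: zatsviiemthtse → zatsvemthtse.

zatsvemthtse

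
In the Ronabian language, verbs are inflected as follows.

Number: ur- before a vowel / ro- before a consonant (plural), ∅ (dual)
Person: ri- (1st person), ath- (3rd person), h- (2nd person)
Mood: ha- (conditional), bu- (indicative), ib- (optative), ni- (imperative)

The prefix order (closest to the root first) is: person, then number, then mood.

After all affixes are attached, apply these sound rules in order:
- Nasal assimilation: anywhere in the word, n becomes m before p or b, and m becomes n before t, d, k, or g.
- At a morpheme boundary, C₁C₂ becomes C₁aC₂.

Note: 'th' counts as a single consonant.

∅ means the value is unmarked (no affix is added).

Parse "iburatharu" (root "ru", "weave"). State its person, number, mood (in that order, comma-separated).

Segment: ib-ur-ath-ru.
person: ath- → 3rd person.
number: ur/ro- → plural.
mood: ib- → optative.

3rd person, plural, optative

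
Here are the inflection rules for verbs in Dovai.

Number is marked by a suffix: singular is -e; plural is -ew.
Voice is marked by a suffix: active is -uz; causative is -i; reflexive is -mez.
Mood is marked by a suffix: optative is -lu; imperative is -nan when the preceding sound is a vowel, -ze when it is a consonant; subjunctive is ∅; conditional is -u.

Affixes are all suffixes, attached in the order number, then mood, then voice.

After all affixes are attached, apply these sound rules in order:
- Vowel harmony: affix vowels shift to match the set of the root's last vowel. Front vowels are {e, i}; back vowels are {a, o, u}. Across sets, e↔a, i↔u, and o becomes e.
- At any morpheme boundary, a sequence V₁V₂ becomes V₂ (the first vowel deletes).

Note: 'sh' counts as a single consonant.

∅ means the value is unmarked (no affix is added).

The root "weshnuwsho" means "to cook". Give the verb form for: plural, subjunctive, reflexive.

weshnuwshawmaz

Attach number plural -ew → weshnuwshoew.
mood = subjunctive: zero marking, form stays weshnuwshoew.
Attach voice reflexive -mez → weshnuwshoewmez.
Apply vowel harmony: weshnuwshoewmez → weshnuwshoawmaz.
Apply vowel deletion: weshnuwshoawmaz → weshnuwshawmaz.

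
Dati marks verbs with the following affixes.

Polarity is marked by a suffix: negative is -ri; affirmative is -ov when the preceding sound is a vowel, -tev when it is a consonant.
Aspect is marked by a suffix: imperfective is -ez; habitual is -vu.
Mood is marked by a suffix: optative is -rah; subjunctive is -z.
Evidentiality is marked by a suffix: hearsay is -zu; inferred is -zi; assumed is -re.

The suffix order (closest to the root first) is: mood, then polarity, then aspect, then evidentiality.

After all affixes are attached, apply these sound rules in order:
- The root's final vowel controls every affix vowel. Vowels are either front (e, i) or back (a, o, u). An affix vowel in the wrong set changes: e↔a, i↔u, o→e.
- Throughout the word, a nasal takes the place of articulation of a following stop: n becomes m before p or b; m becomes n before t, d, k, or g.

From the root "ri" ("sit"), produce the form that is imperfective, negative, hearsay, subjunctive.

Attach mood subjunctive -z → riz.
Attach polarity negative -ri → rizri.
Attach aspect imperfective -ez → rizriez.
Attach evidentiality hearsay -zu → rizriezzu.
Apply vowel harmony: rizriezzu → rizriezzi.
Nasal assimilation: no change.

rizriezzi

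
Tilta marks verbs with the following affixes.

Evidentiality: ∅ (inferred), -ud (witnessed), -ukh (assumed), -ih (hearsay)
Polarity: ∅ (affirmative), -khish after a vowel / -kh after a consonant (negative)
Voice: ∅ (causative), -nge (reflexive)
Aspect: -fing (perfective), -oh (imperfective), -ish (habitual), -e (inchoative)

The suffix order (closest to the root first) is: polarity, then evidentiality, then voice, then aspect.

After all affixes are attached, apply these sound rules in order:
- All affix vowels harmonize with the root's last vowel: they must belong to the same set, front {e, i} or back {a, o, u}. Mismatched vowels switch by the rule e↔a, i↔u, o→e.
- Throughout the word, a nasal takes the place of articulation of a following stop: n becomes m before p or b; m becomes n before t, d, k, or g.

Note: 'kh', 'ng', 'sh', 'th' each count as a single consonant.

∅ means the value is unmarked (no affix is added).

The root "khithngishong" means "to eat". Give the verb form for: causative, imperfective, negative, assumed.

Attach polarity negative -kh (after consonant 'ng') → khithngishongkh.
Attach evidentiality assumed -ukh → khithngishongkhukh.
voice = causative: zero marking, form stays khithngishongkhukh.
Attach aspect imperfective -oh → khithngishongkhukhoh.
Vowel harmony: no change.
Nasal assimilation: no change.

khithngishongkhukhoh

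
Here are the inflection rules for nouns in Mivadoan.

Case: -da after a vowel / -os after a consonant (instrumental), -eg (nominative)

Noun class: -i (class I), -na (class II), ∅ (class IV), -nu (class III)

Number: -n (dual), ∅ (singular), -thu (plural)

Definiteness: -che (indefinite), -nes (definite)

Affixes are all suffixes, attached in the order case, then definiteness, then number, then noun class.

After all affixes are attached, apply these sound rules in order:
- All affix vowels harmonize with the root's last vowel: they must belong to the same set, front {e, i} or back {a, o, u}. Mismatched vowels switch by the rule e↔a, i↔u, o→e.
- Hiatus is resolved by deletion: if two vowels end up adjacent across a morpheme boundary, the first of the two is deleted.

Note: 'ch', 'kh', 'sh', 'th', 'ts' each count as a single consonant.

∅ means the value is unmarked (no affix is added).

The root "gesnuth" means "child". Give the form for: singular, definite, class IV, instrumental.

gesnuthosnas

Attach case instrumental -os (after consonant 'th') → gesnuthos.
Attach definiteness definite -nes → gesnuthosnes.
number = singular: zero marking, form stays gesnuthosnes.
noun class = class IV: zero marking, form stays gesnuthosnes.
Apply vowel harmony: gesnuthosnes → gesnuthosnas.
Vowel deletion: no change.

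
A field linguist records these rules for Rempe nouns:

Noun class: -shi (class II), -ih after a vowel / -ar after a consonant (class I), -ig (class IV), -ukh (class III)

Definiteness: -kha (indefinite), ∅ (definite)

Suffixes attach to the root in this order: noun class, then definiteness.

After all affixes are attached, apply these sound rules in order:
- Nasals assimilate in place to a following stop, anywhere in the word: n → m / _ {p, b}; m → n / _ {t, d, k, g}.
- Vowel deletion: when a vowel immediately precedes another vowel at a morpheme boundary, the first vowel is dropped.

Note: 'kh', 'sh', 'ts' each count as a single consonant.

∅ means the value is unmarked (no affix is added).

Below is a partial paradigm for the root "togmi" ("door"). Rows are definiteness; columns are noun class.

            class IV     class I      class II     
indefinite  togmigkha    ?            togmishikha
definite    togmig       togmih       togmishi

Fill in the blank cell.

Attach noun class class I -ih (after vowel 'i') → togmiih.
Attach definiteness indefinite -kha → togmiihkha.
Nasal assimilation: no change.
Apply vowel deletion: togmiihkha → togmihkha.

togmihkha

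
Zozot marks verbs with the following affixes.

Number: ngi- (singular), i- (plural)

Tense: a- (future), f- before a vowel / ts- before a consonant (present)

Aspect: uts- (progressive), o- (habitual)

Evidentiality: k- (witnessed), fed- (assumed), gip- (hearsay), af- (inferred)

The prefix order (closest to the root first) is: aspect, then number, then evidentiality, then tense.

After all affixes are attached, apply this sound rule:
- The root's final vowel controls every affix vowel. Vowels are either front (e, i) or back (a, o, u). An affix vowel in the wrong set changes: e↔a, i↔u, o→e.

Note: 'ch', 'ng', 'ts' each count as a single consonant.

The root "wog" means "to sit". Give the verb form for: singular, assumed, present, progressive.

Attach aspect progressive uts- → utswog.
Attach number singular ngi- → ngiutswog.
Attach evidentiality assumed fed- → fedngiutswog.
Attach tense present ts- (before consonant 'f') → tsfedngiutswog.
Apply vowel harmony: tsfedngiutswog → tsfadnguutswog.

tsfadnguutswog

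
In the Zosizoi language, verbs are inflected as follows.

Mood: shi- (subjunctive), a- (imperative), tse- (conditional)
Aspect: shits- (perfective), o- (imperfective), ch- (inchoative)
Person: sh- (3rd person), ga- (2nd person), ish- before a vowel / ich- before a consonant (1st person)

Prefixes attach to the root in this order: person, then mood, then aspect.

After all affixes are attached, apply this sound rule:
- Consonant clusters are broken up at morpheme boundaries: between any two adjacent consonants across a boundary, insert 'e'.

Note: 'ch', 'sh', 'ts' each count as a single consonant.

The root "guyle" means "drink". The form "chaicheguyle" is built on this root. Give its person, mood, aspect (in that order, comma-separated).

1st person, imperative, inchoative

Segment: ch-a-ich-guyle.
person: ish/ich- → 1st person.
mood: a- → imperative.
aspect: ch- → inchoative.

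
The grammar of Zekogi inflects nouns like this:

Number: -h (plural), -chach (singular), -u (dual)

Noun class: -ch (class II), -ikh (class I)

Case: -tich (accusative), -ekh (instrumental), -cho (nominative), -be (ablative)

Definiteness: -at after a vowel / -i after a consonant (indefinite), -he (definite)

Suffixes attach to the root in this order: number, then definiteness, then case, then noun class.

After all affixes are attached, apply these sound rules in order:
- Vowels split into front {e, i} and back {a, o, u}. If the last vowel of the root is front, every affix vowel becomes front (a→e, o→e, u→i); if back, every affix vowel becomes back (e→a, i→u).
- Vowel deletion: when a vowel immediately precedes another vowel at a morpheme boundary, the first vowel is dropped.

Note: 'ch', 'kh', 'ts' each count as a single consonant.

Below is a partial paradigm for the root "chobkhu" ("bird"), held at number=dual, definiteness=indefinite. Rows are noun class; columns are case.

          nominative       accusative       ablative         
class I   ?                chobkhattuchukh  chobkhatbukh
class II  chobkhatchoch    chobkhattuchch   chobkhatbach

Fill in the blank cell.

chobkhatchukh

Attach number dual -u → chobkhuu.
Attach definiteness indefinite -at (after vowel 'u') → chobkhuuat.
Attach case nominative -cho → chobkhuuatcho.
Attach noun class class I -ikh → chobkhuuatchoikh.
Apply vowel harmony: chobkhuuatchoikh → chobkhuuatchoukh.
Apply vowel deletion: chobkhuuatchoukh → chobkhatchukh.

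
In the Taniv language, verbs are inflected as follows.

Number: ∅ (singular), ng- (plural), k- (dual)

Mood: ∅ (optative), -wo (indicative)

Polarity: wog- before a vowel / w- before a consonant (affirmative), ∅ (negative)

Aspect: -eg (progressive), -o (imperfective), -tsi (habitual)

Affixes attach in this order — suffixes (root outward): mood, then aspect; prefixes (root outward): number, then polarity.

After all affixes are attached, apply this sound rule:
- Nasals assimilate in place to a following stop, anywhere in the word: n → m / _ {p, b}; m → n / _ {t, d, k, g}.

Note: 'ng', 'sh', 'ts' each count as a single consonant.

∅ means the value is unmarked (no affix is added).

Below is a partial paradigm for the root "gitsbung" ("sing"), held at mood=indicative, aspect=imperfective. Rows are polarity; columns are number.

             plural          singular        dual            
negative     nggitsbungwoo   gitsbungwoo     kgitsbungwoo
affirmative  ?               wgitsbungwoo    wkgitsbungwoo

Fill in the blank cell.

wnggitsbungwoo

Attach number plural ng- → nggitsbung.
Attach mood indicative -wo → nggitsbungwo.
Attach polarity affirmative w- (before consonant 'ng') → wnggitsbungwo.
Attach aspect imperfective -o → wnggitsbungwoo.
Nasal assimilation: no change.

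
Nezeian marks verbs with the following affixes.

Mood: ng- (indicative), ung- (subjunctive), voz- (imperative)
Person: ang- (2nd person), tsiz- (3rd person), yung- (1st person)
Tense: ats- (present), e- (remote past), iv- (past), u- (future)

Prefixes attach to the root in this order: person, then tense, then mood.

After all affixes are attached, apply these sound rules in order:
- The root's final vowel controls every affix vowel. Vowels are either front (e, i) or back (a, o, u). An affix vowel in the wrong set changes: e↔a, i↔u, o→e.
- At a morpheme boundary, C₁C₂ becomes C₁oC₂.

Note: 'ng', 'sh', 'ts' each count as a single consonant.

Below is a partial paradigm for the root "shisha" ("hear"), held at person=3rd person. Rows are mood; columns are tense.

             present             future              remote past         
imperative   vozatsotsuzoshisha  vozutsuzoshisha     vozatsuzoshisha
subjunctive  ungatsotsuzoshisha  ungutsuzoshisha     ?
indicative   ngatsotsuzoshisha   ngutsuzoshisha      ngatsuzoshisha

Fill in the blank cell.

Attach person 3rd person tsiz- → tsizshisha.
Attach tense remote past e- → etsizshisha.
Attach mood subjunctive ung- → ungetsizshisha.
Apply vowel harmony: ungetsizshisha → ungatsuzshisha.
Apply epenthesis: ungatsuzshisha → ungatsuzoshisha.

ungatsuzoshisha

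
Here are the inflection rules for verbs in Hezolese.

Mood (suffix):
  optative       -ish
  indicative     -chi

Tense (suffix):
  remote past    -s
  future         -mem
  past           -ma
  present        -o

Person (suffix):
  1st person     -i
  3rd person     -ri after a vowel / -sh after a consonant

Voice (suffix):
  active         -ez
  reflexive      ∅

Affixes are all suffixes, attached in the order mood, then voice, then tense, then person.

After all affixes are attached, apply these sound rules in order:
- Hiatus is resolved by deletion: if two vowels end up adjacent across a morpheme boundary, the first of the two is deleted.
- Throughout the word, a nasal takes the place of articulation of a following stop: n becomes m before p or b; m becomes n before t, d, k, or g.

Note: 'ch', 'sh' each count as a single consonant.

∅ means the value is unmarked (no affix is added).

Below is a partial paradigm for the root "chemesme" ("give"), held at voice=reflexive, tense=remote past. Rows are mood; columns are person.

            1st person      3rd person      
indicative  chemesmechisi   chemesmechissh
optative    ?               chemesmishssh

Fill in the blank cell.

Attach mood optative -ish → chemesmeish.
voice = reflexive: zero marking, form stays chemesmeish.
Attach tense remote past -s → chemesmeishs.
Attach person 1st person -i → chemesmeishsi.
Apply vowel deletion: chemesmeishsi → chemesmishsi.
Nasal assimilation: no change.

chemesmishsi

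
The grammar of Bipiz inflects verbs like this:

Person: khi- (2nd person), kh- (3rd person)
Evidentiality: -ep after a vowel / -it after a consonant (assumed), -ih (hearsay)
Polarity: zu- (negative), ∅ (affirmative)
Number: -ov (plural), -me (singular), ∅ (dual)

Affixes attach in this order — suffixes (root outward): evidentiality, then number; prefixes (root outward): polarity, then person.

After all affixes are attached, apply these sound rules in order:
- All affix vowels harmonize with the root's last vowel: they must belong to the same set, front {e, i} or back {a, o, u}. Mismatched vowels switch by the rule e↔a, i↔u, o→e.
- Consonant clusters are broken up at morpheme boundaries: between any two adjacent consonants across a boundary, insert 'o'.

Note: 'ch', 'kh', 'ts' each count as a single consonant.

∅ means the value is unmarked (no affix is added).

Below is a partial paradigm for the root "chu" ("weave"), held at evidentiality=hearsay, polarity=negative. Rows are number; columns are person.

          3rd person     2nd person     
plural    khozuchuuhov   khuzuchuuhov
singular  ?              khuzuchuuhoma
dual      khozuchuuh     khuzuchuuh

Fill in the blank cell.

khozuchuuhoma

Attach evidentiality hearsay -ih → chuih.
Attach number singular -me → chuihme.
Attach polarity negative zu- → zuchuihme.
Attach person 3rd person kh- → khzuchuihme.
Apply vowel harmony: khzuchuihme → khzuchuuhma.
Apply epenthesis: khzuchuuhma → khozuchuuhoma.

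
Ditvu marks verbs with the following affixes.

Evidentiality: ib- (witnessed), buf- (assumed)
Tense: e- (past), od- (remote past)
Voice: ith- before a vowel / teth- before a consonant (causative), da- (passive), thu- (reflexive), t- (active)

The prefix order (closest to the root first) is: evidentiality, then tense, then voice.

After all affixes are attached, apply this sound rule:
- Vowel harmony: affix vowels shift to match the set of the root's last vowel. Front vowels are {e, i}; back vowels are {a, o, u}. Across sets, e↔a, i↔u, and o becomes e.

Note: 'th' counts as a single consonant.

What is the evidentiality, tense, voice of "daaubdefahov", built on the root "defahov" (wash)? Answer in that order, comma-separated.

witnessed, past, passive

Segment: da-e-ib-defahov.
evidentiality: ib- → witnessed.
tense: e- → past.
voice: da- → passive.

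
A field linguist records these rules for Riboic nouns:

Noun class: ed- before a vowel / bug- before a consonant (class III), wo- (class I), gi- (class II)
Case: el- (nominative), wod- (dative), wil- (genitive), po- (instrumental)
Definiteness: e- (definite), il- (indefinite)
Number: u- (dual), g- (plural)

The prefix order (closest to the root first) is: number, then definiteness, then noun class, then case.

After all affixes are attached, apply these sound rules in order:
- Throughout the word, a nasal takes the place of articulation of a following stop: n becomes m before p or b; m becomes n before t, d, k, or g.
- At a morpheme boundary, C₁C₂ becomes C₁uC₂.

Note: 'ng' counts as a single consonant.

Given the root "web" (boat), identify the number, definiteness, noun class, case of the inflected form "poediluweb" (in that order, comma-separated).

Segment: po-ed-il-u-web.
number: u- → dual.
definiteness: il- → indefinite.
noun class: ed/bug- → class III.
case: po- → instrumental.

dual, indefinite, class III, instrumental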